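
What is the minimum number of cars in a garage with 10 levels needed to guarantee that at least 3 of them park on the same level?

21

There are 10 levels acting as pigeonholes.
With 10 × 2 = 20 cars we could place exactly 2 in each, with no class reaching 3.
One more forces some class to hold 3, so 20 + 1 = 21.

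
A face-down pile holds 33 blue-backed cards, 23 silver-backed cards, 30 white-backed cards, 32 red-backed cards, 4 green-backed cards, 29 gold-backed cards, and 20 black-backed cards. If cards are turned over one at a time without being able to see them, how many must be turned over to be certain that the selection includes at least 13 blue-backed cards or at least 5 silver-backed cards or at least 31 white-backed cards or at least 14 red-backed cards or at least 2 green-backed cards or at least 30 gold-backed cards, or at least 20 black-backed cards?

Each of the 7 back colors has its own threshold; avoid all of them simultaneously.
The worst case stops just short of every target: 12 blue-backed, 4 silver-backed, 30 white-backed, 13 red-backed, 1 green-backed, 29 gold-backed, 19 black-backed — 12 + 4 + 30 + 13 + 1 + 29 + 19 = 108 cards.
One more card must push some back color to its target, so 108 + 1 = 109.

109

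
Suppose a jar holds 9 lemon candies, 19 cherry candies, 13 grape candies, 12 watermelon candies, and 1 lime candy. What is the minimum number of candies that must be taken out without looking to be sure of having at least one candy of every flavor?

The hardest flavor to obtain is lime: we could draw every other candy first — 54 − 1 = 53 candies — without a single lime one.
The next draw must be lime, so 53 + 1 = 54.

54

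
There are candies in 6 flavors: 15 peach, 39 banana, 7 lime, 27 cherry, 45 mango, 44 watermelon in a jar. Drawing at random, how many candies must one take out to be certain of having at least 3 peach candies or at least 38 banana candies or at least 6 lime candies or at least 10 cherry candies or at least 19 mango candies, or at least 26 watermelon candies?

97

The worst case stops just short of every target: 2 peach, 37 banana, 5 lime, 9 cherry, 18 mango, 25 watermelon — 2 + 37 + 5 + 9 + 18 + 25 = 96 candies.
One more candy must push some flavor to its target, so 96 + 1 = 97.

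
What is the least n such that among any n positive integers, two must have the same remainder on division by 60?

61

Use the pigeonhole principle on residue classes: two integers differ by a multiple of 60 exactly when they share a remainder mod 60.
There are 60 residue classes mod 60, so 60 integers can all lie in distinct classes.
One more integer must repeat a residue, giving a difference divisible by 60. So n = 60 + 1 = 61.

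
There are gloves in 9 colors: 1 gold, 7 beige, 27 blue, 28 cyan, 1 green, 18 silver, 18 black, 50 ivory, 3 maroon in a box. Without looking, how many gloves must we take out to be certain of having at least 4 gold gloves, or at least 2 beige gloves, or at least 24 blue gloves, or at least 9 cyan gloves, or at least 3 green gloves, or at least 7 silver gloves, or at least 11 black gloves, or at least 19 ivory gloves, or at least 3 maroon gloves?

The worst case stops just short of every target: all 1 gold, 1 beige, 23 blue, 8 cyan, all 1 green, 6 silver, 10 black, 18 ivory, 2 maroon — 1 + 1 + 23 + 8 + 1 + 6 + 10 + 18 + 2 = 70 gloves.
One more glove must push some color to its target, so 70 + 1 = 71.

71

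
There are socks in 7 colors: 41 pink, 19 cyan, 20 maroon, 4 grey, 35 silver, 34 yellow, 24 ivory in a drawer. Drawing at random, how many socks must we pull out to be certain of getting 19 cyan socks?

177

The worst case draws every non-cyan sock first: 41 + 20 + 4 + 35 + 34 + 24 = 158.
The next 19 draws are then forced to be cyan, giving 158 + 19 = 177.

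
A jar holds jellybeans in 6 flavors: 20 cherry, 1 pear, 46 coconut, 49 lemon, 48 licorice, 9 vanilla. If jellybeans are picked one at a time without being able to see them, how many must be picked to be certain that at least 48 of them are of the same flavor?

171

In the worst case we take at most 47 of each flavor, but all 20 cherry, all 1 pear, all 46 coconut, and all 9 vanilla (fewer than 47), giving 20 + 1 + 46 + 47 + 47 + 9 = 170.
One more jellybean then forces some flavor to 48, so 170 + 1 = 171.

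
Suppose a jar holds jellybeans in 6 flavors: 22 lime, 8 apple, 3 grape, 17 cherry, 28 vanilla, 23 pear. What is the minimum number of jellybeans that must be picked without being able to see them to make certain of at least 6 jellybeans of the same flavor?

29

In the worst case we take at most 5 of each flavor, but all 3 grape (fewer than 5), giving 5 + 5 + 3 + 5 + 5 + 5 = 28.
One more jellybean then forces some flavor to 6, so 28 + 1 = 29.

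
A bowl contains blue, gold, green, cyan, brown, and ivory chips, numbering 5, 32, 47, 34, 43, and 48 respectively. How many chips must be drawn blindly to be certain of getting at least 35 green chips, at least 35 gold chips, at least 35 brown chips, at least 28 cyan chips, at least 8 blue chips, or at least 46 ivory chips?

178

The worst case stops just short of every target: all 5 blue, all 32 gold, 34 green, 27 cyan, 34 brown, 45 ivory — 5 + 32 + 34 + 27 + 34 + 45 = 177 chips.
One more chip must push some color to its target, so 177 + 1 = 178.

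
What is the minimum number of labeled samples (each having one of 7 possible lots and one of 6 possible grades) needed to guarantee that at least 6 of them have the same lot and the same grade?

211

There are 7 × 6 = 42 (lot, grade) combinations acting as pigeonholes.
With 42 × 5 = 210 labeled samples we could place exactly 5 in each, with no (lot, grade) pair reaching 6.
One more forces some (lot, grade) pair to hold 6, so 210 + 1 = 211.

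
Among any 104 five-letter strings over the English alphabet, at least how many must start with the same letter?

There are 26 possible first letters, which serve as the pigeonholes.
If each of the 26 possible first letters held at most 3, the total would be at most 26 × 3 = 78 < 104, a contradiction.
So at least one holds ⌈104/26⌉ = 4.

4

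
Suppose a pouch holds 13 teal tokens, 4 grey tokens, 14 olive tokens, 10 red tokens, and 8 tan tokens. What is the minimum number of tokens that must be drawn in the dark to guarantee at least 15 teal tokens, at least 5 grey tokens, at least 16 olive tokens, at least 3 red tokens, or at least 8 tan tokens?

The worst case stops just short of every target: all 13 teal, 4 grey, all 14 olive, 2 red, 7 tan — 13 + 4 + 14 + 2 + 7 = 40 tokens.
One more token must push some color to its target, so 40 + 1 = 41.

41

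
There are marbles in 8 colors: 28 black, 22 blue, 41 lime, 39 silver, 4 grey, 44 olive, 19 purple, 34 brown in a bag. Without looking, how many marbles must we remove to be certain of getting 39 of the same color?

In the worst case we take at most 38 of each color, but all 28 black, all 22 blue, all 4 grey, all 19 purple, and all 34 brown (fewer than 38), giving 28 + 22 + 38 + 38 + 4 + 38 + 19 + 34 = 221.
One more marble then forces some color to 39, so 221 + 1 = 222.

222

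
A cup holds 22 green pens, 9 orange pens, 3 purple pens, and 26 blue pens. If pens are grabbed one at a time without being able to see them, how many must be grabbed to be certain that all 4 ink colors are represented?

The hardest ink color to obtain is purple: we could draw every other pen first — 60 − 3 = 57 pens — without a single purple one.
The next draw must be purple, so 57 + 1 = 58.

58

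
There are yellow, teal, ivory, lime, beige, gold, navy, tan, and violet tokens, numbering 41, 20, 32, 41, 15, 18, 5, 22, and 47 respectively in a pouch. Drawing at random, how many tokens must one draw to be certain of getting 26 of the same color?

In the worst case we take at most 25 of each color, but all 20 teal, all 15 beige, all 18 gold, all 5 navy, and all 22 tan (fewer than 25), giving 25 + 20 + 25 + 25 + 15 + 18 + 5 + 22 + 25 = 180.
One more token then forces some color to 26, so 180 + 1 = 181.

181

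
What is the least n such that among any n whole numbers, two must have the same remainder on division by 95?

Two integers differ by a multiple of 95 exactly when they share a remainder mod 95.
There are 95 residue classes mod 95, so 95 integers can all lie in distinct classes.
One more integer must repeat a residue, giving a difference divisible by 95. So n = 95 + 1 = 96.

96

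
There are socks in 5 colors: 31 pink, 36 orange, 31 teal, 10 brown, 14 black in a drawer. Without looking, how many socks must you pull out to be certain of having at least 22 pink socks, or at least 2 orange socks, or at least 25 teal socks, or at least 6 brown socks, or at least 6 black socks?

57

The worst case stops just short of every target: 21 pink, 1 orange, 24 teal, 5 brown, 5 black — 21 + 1 + 24 + 5 + 5 = 56 socks.
One more sock must push some color to its target, so 56 + 1 = 57.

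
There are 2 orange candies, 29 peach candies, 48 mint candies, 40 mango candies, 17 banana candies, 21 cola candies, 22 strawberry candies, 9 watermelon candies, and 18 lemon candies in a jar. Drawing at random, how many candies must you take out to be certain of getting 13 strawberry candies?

197

To avoid strawberry candies as long as possible, exhaust the other 8 flavors first.
The worst case draws every non-strawberry candy first: 2 + 29 + 48 + 40 + 17 + 21 + 9 + 18 = 184.
The next 13 draws are then forced to be strawberry, giving 184 + 13 = 197.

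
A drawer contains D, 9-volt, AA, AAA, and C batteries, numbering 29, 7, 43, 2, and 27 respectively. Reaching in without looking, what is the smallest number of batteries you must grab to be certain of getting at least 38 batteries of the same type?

103

Treat the 5 types as pigeonholes.
In the worst case we take at most 37 of each type, but all 29 D, all 7 9-volt, all 2 AAA, and all 27 C (fewer than 37), giving 29 + 7 + 37 + 2 + 27 = 102.
One more battery then forces some type to 38, so 102 + 1 = 103.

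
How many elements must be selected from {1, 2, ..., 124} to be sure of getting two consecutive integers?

Partition {1, …, 124} into 62 pairs: {1,2}, {3,4}, …, {123,124}.
Choosing 62 integers — say the 62 even numbers 2, 4, …, 124 — takes one from each pair and avoids the property.
Choosing 63 forces two into the same pair by pigeonhole, and those are consecutive. So 63.

63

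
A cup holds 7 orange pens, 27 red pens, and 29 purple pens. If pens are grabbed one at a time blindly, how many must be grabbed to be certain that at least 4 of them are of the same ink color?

10

The worst case takes 3 pens of each ink color without reaching 4 of any: 3 × 3 = 9.
The next pen must bring some ink color to 4, so 9 + 1 = 10.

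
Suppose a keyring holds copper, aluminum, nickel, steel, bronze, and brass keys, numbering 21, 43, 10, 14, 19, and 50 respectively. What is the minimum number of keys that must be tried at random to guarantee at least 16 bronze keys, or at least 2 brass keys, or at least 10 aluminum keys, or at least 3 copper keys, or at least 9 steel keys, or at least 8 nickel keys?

43

The worst case stops just short of every target: 2 copper, 9 aluminum, 7 nickel, 8 steel, 15 bronze, 1 brass — 2 + 9 + 7 + 8 + 15 + 1 = 42 keys.
One more key must push some type to its target, so 42 + 1 = 43.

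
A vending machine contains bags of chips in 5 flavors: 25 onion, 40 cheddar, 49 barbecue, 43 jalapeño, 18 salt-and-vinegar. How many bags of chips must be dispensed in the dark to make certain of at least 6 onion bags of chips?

The worst case draws every non-onion bag of chips first: 40 + 49 + 43 + 18 = 150.
The next 6 draws are then forced to be onion, giving 150 + 6 = 156.

156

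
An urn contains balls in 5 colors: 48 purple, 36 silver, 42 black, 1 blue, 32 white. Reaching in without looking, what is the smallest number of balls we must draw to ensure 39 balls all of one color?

In the worst case we take at most 38 of each color, but all 36 silver, all 1 blue, and all 32 white (fewer than 38), giving 38 + 36 + 38 + 1 + 32 = 145.
One more ball then forces some color to 39, so 145 + 1 = 146.

146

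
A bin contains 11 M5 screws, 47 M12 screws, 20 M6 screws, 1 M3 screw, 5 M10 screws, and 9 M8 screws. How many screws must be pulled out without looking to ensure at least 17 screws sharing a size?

Treat the 6 sizes as pigeonholes.
In the worst case we take at most 16 of each size, but all 11 M5, all 1 M3, all 5 M10, and all 9 M8 (fewer than 16), giving 11 + 16 + 16 + 1 + 5 + 9 = 58.
One more screw then forces some size to 17, so 58 + 1 = 59.

59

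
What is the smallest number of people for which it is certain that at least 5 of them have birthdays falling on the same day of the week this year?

29

There are 7 days of the week acting as pigeonholes.
With 7 × 4 = 28 people we could place exactly 4 in each, with no class reaching 5.
One more forces some class to hold 5, so 28 + 1 = 29.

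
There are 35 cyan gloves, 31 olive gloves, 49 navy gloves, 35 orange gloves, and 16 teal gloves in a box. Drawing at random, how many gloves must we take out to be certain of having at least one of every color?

The hardest color to obtain is teal: we could draw every other glove first — 166 − 16 = 150 gloves — without a single teal one.
The next draw must be teal, so 150 + 1 = 151.

151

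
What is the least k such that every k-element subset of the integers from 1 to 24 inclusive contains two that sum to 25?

Partition {1, …, 24} into 12 pairs: {1,24}, {2,23}, …, {12,13}.
Choosing 12 integers — say the integers 1 through 12 — takes one from each pair and avoids the property.
Choosing 13 forces two into the same pair by pigeonhole, and those sum to 25. So 13.

13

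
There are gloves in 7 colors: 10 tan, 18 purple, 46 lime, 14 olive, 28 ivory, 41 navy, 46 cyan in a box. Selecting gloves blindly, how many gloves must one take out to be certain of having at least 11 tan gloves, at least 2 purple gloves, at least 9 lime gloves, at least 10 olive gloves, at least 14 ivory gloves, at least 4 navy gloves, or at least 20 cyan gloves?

The worst case stops just short of every target: 10 tan, 1 purple, 8 lime, 9 olive, 13 ivory, 3 navy, 19 cyan — 10 + 1 + 8 + 9 + 13 + 3 + 19 = 63 gloves.
One more glove must push some color to its target, so 63 + 1 = 64.

64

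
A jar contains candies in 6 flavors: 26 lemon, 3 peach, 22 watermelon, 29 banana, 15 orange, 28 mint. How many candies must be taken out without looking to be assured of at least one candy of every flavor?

The hardest flavor to obtain is peach: we could draw every other candy first — 123 − 3 = 120 candies — without a single peach one.
The next draw must be peach, so 120 + 1 = 121.

121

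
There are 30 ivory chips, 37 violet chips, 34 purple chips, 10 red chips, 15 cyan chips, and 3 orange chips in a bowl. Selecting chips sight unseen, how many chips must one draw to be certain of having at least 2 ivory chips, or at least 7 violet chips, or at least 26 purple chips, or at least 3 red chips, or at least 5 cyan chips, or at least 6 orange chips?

The worst case stops just short of every target: 1 ivory, 6 violet, 25 purple, 2 red, 4 cyan, all 3 orange — 1 + 6 + 25 + 2 + 4 + 3 = 41 chips.
One more chip must push some color to its target, so 41 + 1 = 42.

42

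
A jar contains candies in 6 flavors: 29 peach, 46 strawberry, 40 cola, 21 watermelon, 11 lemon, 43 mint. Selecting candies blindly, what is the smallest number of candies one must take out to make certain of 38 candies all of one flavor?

173

Treat the 6 flavors as pigeonholes.
In the worst case we take at most 37 of each flavor, but all 29 peach, all 21 watermelon, and all 11 lemon (fewer than 37), giving 29 + 37 + 37 + 21 + 11 + 37 = 172.
One more candy then forces some flavor to 38, so 172 + 1 = 173.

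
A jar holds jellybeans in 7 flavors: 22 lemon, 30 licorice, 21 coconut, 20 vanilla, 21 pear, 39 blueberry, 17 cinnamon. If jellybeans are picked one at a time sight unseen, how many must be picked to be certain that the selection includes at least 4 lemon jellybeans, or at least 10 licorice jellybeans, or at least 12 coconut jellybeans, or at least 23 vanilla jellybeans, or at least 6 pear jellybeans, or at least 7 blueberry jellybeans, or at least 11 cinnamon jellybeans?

The worst case stops just short of every target: 3 lemon, 9 licorice, 11 coconut, all 20 vanilla, 5 pear, 6 blueberry, 10 cinnamon — 3 + 9 + 11 + 20 + 5 + 6 + 10 = 64 jellybeans.
One more jellybean must push some flavor to its target, so 64 + 1 = 65.

65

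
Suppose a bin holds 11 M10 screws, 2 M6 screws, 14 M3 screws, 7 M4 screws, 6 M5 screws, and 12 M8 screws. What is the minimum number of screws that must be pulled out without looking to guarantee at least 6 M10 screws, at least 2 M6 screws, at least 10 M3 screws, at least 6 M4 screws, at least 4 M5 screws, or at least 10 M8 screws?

The worst case stops just short of every target: 5 M10, 1 M6, 9 M3, 5 M4, 3 M5, 9 M8 — 5 + 1 + 9 + 5 + 3 + 9 = 32 screws.
One more screw must push some size to its target, so 32 + 1 = 33.

33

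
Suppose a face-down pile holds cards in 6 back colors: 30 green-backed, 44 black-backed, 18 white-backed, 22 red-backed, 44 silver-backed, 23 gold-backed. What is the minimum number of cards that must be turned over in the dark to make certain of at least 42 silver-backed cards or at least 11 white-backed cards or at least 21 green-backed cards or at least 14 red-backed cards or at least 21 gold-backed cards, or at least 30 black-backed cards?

The worst case stops just short of every target: 20 green-backed, 29 black-backed, 10 white-backed, 13 red-backed, 41 silver-backed, 20 gold-backed — 20 + 29 + 10 + 13 + 41 + 20 = 133 cards.
One more card must push some back color to its target, so 133 + 1 = 134.

134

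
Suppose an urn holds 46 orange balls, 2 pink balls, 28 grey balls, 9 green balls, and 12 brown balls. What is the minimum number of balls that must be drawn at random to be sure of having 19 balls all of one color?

In the worst case we take at most 18 of each color, but all 2 pink, all 9 green, and all 12 brown (fewer than 18), giving 18 + 2 + 18 + 9 + 12 = 59.
One more ball then forces some color to 19, so 59 + 1 = 60.

60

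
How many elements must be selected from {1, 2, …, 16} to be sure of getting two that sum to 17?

Partition {1, …, 16} into 8 pairs: {1,16}, {2,15}, …, {8,9}.
Choosing 8 integers — say the integers 1 through 8 — takes one from each pair and avoids the property.
Choosing 9 forces two into the same pair by pigeonhole, and those sum to 17. So 9.

9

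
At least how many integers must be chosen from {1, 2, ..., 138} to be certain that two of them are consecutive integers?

70

Partition {1, …, 138} into 69 pairs: {1,2}, {3,4}, …, {137,138}.
Choosing 69 integers — say the 69 even numbers 2, 4, …, 138 — takes one from each pair and avoids the property.
Choosing 70 forces two into the same pair by pigeonhole, and those are consecutive. So 70.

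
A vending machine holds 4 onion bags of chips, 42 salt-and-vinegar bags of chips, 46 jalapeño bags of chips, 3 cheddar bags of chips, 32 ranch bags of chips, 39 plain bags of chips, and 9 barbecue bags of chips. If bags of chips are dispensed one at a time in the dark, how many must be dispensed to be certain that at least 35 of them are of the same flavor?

In the worst case we take at most 34 of each flavor, but all 4 onion, all 3 cheddar, all 32 ranch, and all 9 barbecue (fewer than 34), giving 4 + 34 + 34 + 3 + 32 + 34 + 9 = 150.
One more bag of chips then forces some flavor to 35, so 150 + 1 = 151.

151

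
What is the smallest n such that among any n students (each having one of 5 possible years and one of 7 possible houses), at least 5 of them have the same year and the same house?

141

There are 5 × 7 = 35 (year, house) combinations acting as pigeonholes.
With 35 × 4 = 140 students we could place exactly 4 in each, with no (year, house) pair reaching 5.
One more forces some (year, house) pair to hold 5, so 140 + 1 = 141.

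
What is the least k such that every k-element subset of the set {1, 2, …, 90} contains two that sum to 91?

Partition {1, …, 90} into 45 pairs: {1,90}, {2,89}, …, {45,46}.
Choosing 45 integers — say the integers 1 through 45 — takes one from each pair and avoids the property.
Choosing 46 forces two into the same pair by pigeonhole, and those sum to 91. So 46.

46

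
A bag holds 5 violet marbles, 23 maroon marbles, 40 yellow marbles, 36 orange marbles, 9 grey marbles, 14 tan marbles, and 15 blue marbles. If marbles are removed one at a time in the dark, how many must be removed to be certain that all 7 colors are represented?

The hardest color to obtain is violet: we could draw every other marble first — 142 − 5 = 137 marbles — without a single violet one.
The next draw must be violet, so 137 + 1 = 138.

138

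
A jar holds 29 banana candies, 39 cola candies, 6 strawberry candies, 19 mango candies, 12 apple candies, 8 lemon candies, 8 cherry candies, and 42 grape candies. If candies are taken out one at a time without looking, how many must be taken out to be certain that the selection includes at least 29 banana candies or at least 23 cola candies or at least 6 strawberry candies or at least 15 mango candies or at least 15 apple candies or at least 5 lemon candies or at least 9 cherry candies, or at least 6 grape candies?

The worst case stops just short of every target: 28 banana, 22 cola, 5 strawberry, 14 mango, all 12 apple, 4 lemon, 8 cherry, 5 grape — 28 + 22 + 5 + 14 + 12 + 4 + 8 + 5 = 98 candies.
One more candy must push some flavor to its target, so 98 + 1 = 99.

99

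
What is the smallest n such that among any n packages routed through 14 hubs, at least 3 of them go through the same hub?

There are 14 hubs acting as pigeonholes.
With 14 × 2 = 28 packages we could place exactly 2 in each, with no class reaching 3.
One more forces some class to hold 3, so 28 + 1 = 29.

29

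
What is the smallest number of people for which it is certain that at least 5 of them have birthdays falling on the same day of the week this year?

There are 7 days of the week acting as pigeonholes.
With 7 × 4 = 28 people we could place exactly 4 in each, with no class reaching 5.
One more forces some class to hold 5, so 28 + 1 = 29.

29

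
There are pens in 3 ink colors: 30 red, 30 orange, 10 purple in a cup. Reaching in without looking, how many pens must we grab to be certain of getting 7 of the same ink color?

19

Treat the 3 ink colors as pigeonholes.
The worst case takes 6 pens of each ink color without reaching 7 of any: 3 × 6 = 18.
The next pen must bring some ink color to 7, so 18 + 1 = 19.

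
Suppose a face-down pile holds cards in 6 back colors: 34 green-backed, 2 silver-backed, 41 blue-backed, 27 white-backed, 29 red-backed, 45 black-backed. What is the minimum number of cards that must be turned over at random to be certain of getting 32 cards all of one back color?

In the worst case we take at most 31 of each back color, but all 2 silver-backed, all 27 white-backed, and all 29 red-backed (fewer than 31), giving 31 + 2 + 31 + 27 + 29 + 31 = 151.
One more card then forces some back color to 32, so 151 + 1 = 152.

152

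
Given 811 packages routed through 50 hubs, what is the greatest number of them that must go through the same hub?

If each of the 50 hubs held at most 16, the total would be at most 50 × 16 = 800 < 811, a contradiction.
So at least one holds ⌈811/50⌉ = 17.

17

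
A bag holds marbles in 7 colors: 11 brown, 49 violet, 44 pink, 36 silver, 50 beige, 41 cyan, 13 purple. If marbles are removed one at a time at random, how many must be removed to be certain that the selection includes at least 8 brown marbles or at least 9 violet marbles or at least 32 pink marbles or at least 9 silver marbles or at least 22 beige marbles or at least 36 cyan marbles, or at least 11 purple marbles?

The worst case stops just short of every target: 7 brown, 8 violet, 31 pink, 8 silver, 21 beige, 35 cyan, 10 purple — 7 + 8 + 31 + 8 + 21 + 35 + 10 = 120 marbles.
One more marble must push some color to its target, so 120 + 1 = 121.

121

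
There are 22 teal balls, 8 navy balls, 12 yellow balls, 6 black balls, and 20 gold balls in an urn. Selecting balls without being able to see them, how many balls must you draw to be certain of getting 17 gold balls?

65

To avoid gold balls as long as possible, exhaust the other 4 colors first.
The worst case draws every non-gold ball first: 22 + 8 + 12 + 6 = 48.
The next 17 draws are then forced to be gold, giving 48 + 17 = 65.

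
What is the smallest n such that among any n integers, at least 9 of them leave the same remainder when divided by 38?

305

There are 38 residue classes modulo 38 acting as pigeonholes.
With 38 × 8 = 304 integers we could place exactly 8 in each, with no class reaching 9.
One more forces some class to hold 9, so 304 + 1 = 305.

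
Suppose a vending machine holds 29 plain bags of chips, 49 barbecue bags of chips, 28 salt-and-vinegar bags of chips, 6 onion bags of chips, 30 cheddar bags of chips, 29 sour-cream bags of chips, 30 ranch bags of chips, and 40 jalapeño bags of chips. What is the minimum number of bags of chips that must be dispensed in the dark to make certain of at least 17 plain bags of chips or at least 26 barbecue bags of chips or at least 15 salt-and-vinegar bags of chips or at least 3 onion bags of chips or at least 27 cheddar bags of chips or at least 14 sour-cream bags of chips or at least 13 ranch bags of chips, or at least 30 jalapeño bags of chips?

The worst case stops just short of every target: 16 plain, 25 barbecue, 14 salt-and-vinegar, 2 onion, 26 cheddar, 13 sour-cream, 12 ranch, 29 jalapeño — 16 + 25 + 14 + 2 + 26 + 13 + 12 + 29 = 137 bags of chips.
One more bag of chips must push some flavor to its target, so 137 + 1 = 138.

138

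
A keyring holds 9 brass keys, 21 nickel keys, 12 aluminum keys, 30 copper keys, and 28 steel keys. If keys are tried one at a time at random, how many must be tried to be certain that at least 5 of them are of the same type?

21

The worst case takes 4 keys of each type without reaching 5 of any: 5 × 4 = 20.
The next key must bring some type to 5, so 20 + 1 = 21.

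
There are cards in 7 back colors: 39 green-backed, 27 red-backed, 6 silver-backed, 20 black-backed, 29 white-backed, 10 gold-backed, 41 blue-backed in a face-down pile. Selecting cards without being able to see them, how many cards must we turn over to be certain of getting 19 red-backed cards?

The worst case draws every non-red-backed card first: 39 + 6 + 20 + 29 + 10 + 41 = 145.
The next 19 draws are then forced to be red-backed, giving 145 + 19 = 164.

164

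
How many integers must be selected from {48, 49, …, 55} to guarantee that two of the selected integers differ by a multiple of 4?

Group the integers by remainder mod 4; there are 4 residue classes, each nonempty in this range.
Choosing one from each class (4 integers) avoids any shared remainder.
One more choice must repeat a class, so two differ by a multiple of 4. Hence 4 + 1 = 5.

5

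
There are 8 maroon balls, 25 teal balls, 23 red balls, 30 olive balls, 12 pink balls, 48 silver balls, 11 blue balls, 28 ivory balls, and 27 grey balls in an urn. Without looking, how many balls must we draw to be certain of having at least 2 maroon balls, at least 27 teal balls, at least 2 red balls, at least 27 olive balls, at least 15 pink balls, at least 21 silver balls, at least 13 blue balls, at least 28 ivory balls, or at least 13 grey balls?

136

The worst case stops just short of every target: 1 maroon, all 25 teal, 1 red, 26 olive, all 12 pink, 20 silver, all 11 blue, 27 ivory, 12 grey — 1 + 25 + 1 + 26 + 12 + 20 + 11 + 27 + 12 = 135 balls.
One more ball must push some color to its target, so 135 + 1 = 136.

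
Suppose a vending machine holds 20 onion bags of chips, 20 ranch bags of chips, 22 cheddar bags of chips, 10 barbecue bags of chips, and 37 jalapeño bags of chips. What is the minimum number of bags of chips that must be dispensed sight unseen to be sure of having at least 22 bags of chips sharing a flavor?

Treat the 5 flavors as pigeonholes.
In the worst case we take at most 21 of each flavor, but all 20 onion, all 20 ranch, and all 10 barbecue (fewer than 21), giving 20 + 20 + 21 + 10 + 21 = 92.
One more bag of chips then forces some flavor to 22, so 92 + 1 = 93.

93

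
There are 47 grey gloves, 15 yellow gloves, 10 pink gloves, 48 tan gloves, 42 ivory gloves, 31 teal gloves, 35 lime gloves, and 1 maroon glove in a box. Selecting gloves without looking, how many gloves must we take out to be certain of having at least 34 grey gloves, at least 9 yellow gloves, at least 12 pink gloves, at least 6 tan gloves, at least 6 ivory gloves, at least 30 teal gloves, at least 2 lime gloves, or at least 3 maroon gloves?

93

The worst case stops just short of every target: 33 grey, 8 yellow, all 10 pink, 5 tan, 5 ivory, 29 teal, 1 lime, all 1 maroon — 33 + 8 + 10 + 5 + 5 + 29 + 1 + 1 = 92 gloves.
One more glove must push some color to its target, so 92 + 1 = 93.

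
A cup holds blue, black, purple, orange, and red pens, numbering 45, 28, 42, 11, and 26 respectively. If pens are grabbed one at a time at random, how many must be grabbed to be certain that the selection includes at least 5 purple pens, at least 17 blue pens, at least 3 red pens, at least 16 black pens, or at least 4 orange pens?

41

Each of the 5 ink colors has its own threshold; avoid all of them simultaneously.
The worst case stops just short of every target: 16 blue, 15 black, 4 purple, 3 orange, 2 red — 16 + 15 + 4 + 3 + 2 = 40 pens.
One more pen must push some ink color to its target, so 40 + 1 = 41.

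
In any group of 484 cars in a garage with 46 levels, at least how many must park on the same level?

11

If each of the 46 levels held at most 10, the total would be at most 46 × 10 = 460 < 484, a contradiction.
So at least one holds ⌈484/46⌉ = 11.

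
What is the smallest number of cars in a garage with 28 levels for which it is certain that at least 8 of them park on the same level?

197

There are 28 levels acting as pigeonholes.
With 28 × 7 = 196 cars we could place exactly 7 in each, with no class reaching 8.
One more forces some class to hold 8, so 196 + 1 = 197.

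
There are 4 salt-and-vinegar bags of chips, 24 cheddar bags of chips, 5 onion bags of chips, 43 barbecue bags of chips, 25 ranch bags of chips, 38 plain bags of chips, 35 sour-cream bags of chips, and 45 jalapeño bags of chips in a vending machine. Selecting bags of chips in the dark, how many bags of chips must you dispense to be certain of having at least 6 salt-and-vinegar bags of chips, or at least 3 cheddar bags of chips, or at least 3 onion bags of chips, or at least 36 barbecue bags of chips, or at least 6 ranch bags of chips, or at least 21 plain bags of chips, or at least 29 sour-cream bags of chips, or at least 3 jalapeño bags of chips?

99

The worst case stops just short of every target: all 4 salt-and-vinegar, 2 cheddar, 2 onion, 35 barbecue, 5 ranch, 20 plain, 28 sour-cream, 2 jalapeño — 4 + 2 + 2 + 35 + 5 + 20 + 28 + 2 = 98 bags of chips.
One more bag of chips must push some flavor to its target, so 98 + 1 = 99.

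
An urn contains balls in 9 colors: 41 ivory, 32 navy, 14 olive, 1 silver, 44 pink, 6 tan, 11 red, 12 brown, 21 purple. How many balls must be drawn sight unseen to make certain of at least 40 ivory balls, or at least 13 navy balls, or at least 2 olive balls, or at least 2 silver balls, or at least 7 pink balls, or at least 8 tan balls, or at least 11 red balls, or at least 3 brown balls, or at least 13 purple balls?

90

The worst case stops just short of every target: 39 ivory, 12 navy, 1 olive, 1 silver, 6 pink, all 6 tan, 10 red, 2 brown, 12 purple — 39 + 12 + 1 + 1 + 6 + 6 + 10 + 2 + 12 = 89 balls.
One more ball must push some color to its target, so 89 + 1 = 90.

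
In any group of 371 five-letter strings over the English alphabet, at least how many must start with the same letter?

15

The 371 five-letter strings over the English alphabet fall into 26 possible first letters.
If each of the 26 possible first letters held at most 14, the total would be at most 26 × 14 = 364 < 371, a contradiction.
So at least one holds ⌈371/26⌉ = 15.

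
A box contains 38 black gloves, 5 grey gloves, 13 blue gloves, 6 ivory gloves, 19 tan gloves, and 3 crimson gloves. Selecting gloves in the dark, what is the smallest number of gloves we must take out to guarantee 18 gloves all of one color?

Treat the 6 colors as pigeonholes.
In the worst case we take at most 17 of each color, but all 5 grey, all 13 blue, all 6 ivory, and all 3 crimson (fewer than 17), giving 17 + 5 + 13 + 6 + 17 + 3 = 61.
One more glove then forces some color to 18, so 61 + 1 = 62.

62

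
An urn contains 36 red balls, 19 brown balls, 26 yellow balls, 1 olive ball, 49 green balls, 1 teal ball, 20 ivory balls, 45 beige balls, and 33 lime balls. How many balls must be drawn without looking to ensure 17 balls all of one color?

115

In the worst case we take at most 16 of each color, but all 1 olive and all 1 teal (fewer than 16), giving 16 + 16 + 16 + 1 + 16 + 1 + 16 + 16 + 16 = 114.
One more ball then forces some color to 17, so 114 + 1 = 115.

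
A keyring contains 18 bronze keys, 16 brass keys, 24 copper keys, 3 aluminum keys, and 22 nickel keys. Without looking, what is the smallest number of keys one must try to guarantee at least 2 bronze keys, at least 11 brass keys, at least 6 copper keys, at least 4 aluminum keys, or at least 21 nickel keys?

40

The worst case stops just short of every target: 1 bronze, 10 brass, 5 copper, 3 aluminum, 20 nickel — 1 + 10 + 5 + 3 + 20 = 39 keys.
One more key must push some type to its target, so 39 + 1 = 40.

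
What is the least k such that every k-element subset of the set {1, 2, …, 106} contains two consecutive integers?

Partition {1, …, 106} into 53 pairs: {1,2}, {3,4}, …, {105,106}.
Choosing 53 integers — say the 53 even numbers 2, 4, …, 106 — takes one from each pair and avoids the property.
Choosing 54 forces two into the same pair by pigeonhole, and those are consecutive. So 54.

54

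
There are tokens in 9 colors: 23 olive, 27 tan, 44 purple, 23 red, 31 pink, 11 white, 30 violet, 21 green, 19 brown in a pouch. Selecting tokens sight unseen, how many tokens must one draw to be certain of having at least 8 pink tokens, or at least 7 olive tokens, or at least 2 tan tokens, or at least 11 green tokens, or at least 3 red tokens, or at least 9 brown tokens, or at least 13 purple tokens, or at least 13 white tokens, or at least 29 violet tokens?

86

Each of the 9 colors has its own threshold; avoid all of them simultaneously.
The worst case stops just short of every target: 6 olive, 1 tan, 12 purple, 2 red, 7 pink, all 11 white, 28 violet, 10 green, 8 brown — 6 + 1 + 12 + 2 + 7 + 11 + 28 + 10 + 8 = 85 tokens.
One more token must push some color to its target, so 85 + 1 = 86.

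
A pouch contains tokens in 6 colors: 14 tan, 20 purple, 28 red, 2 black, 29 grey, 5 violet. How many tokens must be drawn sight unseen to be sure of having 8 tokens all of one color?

36

Treat the 6 colors as pigeonholes.
In the worst case we take at most 7 of each color, but all 2 black and all 5 violet (fewer than 7), giving 7 + 7 + 7 + 2 + 7 + 5 = 35.
One more token then forces some color to 8, so 35 + 1 = 36.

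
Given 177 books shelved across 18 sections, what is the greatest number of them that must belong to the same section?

10

The 177 books fall into 18 sections.
If each of the 18 sections held at most 9, the total would be at most 18 × 9 = 162 < 177, a contradiction.
So at least one holds ⌈177/18⌉ = 10.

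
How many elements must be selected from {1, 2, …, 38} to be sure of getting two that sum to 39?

20

Partition {1, …, 38} into 19 pairs: {1,38}, {2,37}, …, {19,20}.
Choosing 19 integers — say the integers 1 through 19 — takes one from each pair and avoids the property.
Choosing 20 forces two into the same pair by pigeonhole, and those sum to 39. So 20.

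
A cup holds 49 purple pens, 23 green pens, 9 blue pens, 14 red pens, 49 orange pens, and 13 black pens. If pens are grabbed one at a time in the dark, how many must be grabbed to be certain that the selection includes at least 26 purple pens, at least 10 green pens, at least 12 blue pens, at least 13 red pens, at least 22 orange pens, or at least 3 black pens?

79

The worst case stops just short of every target: 25 purple, 9 green, all 9 blue, 12 red, 21 orange, 2 black — 25 + 9 + 9 + 12 + 21 + 2 = 78 pens.
One more pen must push some ink color to its target, so 78 + 1 = 79.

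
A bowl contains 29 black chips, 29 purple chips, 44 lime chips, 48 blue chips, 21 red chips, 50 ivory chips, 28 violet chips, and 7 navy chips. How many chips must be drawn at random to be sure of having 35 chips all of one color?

217

In the worst case we take at most 34 of each color, but all 29 black, all 29 purple, all 21 red, all 28 violet, and all 7 navy (fewer than 34), giving 29 + 29 + 34 + 34 + 21 + 34 + 28 + 7 = 216.
One more chip then forces some color to 35, so 216 + 1 = 217.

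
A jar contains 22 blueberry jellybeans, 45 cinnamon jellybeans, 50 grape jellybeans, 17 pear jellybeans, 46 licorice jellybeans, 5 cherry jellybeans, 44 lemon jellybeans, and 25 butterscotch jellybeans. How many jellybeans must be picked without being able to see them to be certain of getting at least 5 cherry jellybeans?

The worst case draws every non-cherry jellybean first: 22 + 45 + 50 + 17 + 46 + 44 + 25 = 249.
The next 5 draws are then forced to be cherry, giving 249 + 5 = 254.

254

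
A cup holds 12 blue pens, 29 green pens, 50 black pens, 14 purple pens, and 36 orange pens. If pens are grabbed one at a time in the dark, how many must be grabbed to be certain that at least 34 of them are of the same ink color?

122

In the worst case we take at most 33 of each ink color, but all 12 blue, all 29 green, and all 14 purple (fewer than 33), giving 12 + 29 + 33 + 14 + 33 = 121.
One more pen then forces some ink color to 34, so 121 + 1 = 122.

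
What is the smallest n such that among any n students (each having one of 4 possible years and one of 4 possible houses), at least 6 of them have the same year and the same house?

There are 4 × 4 = 16 (year, house) combinations acting as pigeonholes.
With 16 × 5 = 80 students we could place exactly 5 in each, with no (year, house) pair reaching 6.
One more forces some (year, house) pair to hold 6, so 80 + 1 = 81.

81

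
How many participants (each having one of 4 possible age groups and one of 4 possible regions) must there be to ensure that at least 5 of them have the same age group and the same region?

65

There are 4 × 4 = 16 (age group, region) combinations acting as pigeonholes.
With 16 × 4 = 64 participants we could place exactly 4 in each, with no (age group, region) pair reaching 5.
One more forces some (age group, region) pair to hold 5, so 64 + 1 = 65.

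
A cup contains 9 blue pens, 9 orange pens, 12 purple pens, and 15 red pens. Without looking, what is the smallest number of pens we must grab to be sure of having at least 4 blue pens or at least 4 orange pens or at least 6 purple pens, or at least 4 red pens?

The worst case stops just short of every target: 3 blue, 3 orange, 5 purple, 3 red — 3 + 3 + 5 + 3 = 14 pens.
One more pen must push some ink color to its target, so 14 + 1 = 15.

15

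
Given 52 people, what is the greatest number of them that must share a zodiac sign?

5

If each of the 12 zodiac signs held at most 4, the total would be at most 12 × 4 = 48 < 52, a contradiction.
So at least one holds ⌈52/12⌉ = 5.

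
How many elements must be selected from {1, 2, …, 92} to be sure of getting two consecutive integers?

47

Partition {1, …, 92} into 46 pairs: {1,2}, {3,4}, …, {91,92}.
Choosing 46 integers — say the 46 even numbers 2, 4, …, 92 — takes one from each pair and avoids the property.
Choosing 47 forces two into the same pair by pigeonhole, and those are consecutive. So 47.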